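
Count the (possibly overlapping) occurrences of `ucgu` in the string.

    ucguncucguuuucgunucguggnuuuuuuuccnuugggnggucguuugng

5

Sliding a length-4 window over the 51 characters (48 positions):
  position 1–4: ucgu
  position 7–10: ucgu
  position 13–16: ucgu
  position 18–21: ucgu
  position 43–46: ucgu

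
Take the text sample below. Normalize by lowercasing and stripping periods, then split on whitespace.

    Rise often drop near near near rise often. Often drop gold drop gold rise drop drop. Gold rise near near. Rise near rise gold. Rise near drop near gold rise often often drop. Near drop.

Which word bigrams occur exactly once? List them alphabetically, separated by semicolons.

drop drop; gold drop; near gold; rise drop; rise gold

Bigram counts meeting the condition (exactly once):
  drop drop: 1
  gold drop: 1
  near gold: 1
  rise drop: 1
  rise gold: 1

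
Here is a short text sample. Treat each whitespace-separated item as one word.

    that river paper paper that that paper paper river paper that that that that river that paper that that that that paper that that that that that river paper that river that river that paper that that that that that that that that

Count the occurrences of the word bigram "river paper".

3

Scanning the 42 overlapping bigram windows for "river paper":
  position 2–3: river paper
  position 9–10: river paper
  position 28–29: river paper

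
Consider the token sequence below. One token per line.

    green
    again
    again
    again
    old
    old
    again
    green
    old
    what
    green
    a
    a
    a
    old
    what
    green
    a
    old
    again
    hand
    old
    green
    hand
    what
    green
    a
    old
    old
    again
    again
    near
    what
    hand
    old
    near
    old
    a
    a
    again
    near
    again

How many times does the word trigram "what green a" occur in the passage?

3

Scanning the 40 overlapping trigram windows for "what green a":
  position 10–12: what green a
  position 16–18: what green a
  position 25–27: what green a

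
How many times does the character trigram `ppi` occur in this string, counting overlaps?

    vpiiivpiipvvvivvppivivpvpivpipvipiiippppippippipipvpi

4

Sliding a length-3 window over the 53 characters (51 positions):
  position 17–19: ppi
  position 39–41: ppi
  position 42–44: ppi
  position 45–47: ppi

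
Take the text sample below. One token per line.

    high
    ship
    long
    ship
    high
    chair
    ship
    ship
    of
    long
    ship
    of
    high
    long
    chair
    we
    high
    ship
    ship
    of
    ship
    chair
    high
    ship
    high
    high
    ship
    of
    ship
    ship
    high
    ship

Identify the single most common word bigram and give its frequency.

Bigram frequencies (highest first):
  high ship: 5
  ship of: 4
  ship high: 3
  ship ship: 3
  long ship: 2
  of ship: 2
  … (12 more, each ≤ 1)

"high ship", 5 times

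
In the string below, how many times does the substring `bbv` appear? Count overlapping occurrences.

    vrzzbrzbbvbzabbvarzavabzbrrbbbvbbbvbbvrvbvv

5

Sliding a length-3 window over the 43 characters (41 positions):
  position 8–10: bbv
  position 14–16: bbv
  position 29–31: bbv
  position 33–35: bbv
  position 36–38: bbv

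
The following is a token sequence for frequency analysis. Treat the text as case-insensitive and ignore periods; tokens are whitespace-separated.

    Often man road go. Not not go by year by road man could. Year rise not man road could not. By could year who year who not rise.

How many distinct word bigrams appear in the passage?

24

28 tokens → 27 bigram windows in total.
Repeated bigrams (each contributes count−1 duplicates):
  could year: 2
  man road: 2
  year who: 2
3 duplicate windows → 27 − 3 = 24 distinct.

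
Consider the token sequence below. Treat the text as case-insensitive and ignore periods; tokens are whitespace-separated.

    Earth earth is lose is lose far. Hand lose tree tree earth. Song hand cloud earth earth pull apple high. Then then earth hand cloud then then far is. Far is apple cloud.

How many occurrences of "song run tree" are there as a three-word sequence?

Scanning the 31 overlapping trigram windows for "song run tree":
  (none found)

0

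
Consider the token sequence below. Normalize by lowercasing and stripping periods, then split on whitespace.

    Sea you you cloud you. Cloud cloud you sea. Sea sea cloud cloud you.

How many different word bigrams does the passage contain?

8

14 tokens → 13 bigram windows in total.
Repeated bigrams (each contributes count−1 duplicates):
  cloud you: 3
  cloud cloud: 2
  sea sea: 2
  you cloud: 2
5 duplicate windows → 13 − 5 = 8 distinct.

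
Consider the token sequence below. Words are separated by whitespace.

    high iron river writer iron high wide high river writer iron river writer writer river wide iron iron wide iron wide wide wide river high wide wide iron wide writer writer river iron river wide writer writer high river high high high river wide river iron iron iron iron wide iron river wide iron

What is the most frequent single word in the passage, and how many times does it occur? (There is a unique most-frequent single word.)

Unigram frequencies (highest first):
  iron: 14
  wide: 13
  river: 11
  high: 8
  writer: 8

"iron", 14 times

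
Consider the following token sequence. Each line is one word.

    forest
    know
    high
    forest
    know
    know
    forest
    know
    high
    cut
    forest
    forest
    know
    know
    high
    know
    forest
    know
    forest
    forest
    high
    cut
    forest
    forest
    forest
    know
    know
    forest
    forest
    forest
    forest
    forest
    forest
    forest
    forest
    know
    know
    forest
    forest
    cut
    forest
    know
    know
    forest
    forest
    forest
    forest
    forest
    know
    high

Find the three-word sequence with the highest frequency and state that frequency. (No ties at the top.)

Trigram frequencies (highest first):
  forest forest forest: 10
  forest know know: 5
  know know forest: 4
  forest forest know: 4
  know forest forest: 4
  forest know high: 3
  … (15 more, each ≤ 2)

"forest forest forest", 10 times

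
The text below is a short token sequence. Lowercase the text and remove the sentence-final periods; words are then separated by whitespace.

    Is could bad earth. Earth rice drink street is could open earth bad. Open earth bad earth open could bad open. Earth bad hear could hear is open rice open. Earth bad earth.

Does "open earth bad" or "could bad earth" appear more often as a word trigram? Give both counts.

"open earth bad" (4 vs 1)

"open earth bad": 4 occurrences
"could bad earth": 1 occurrence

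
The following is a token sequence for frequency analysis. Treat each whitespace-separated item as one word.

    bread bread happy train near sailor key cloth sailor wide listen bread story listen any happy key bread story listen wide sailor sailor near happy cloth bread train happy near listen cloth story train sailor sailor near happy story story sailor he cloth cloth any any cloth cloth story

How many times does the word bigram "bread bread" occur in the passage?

Scanning the 48 overlapping bigram windows for "bread bread":
  position 1–2: bread bread

1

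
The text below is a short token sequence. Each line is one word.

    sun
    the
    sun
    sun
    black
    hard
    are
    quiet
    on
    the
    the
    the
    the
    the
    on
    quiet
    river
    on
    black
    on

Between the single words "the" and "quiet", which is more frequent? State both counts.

"the" (6 vs 2)

"the": 6 occurrences
"quiet": 2 occurrences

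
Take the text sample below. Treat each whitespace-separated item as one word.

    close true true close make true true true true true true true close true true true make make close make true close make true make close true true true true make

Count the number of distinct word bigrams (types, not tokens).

8

31 tokens → 30 bigram windows in total.
Repeated bigrams (each contributes count−1 duplicates):
  true true: 12
  close make: 3
  close true: 3
  make true: 3
  true close: 3
  true make: 3
  make close: 2
22 duplicate windows → 30 − 22 = 8 distinct.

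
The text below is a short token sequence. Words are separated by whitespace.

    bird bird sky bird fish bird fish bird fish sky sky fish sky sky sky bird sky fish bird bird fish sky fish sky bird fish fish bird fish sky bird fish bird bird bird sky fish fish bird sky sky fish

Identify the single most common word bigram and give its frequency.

Bigram frequencies (highest first):
  bird fish: 7
  fish bird: 6
  fish sky: 5
  sky fish: 5
  bird bird: 4
  bird sky: 4
  … (3 more, each ≤ 4)

"bird fish", 7 times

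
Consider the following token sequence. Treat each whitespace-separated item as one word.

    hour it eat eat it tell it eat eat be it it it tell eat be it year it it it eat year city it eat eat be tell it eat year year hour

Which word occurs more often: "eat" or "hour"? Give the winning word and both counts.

"eat" (9 vs 2)

"eat": 9 occurrences
"hour": 2 occurrences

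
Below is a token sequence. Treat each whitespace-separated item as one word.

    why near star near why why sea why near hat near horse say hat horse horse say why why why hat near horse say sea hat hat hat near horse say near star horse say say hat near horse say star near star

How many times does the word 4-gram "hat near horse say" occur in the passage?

4

Scanning the 40 overlapping 4-gram windows for "hat near horse say":
  position 10–13: hat near horse say
  position 21–24: hat near horse say
  position 28–31: hat near horse say
  position 37–40: hat near horse say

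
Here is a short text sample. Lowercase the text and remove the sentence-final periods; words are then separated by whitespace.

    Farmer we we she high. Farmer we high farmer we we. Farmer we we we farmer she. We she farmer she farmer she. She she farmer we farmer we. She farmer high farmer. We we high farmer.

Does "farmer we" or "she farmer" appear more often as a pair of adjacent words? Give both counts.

"farmer we": 7 occurrences
"she farmer": 4 occurrences

"farmer we" (7 vs 4)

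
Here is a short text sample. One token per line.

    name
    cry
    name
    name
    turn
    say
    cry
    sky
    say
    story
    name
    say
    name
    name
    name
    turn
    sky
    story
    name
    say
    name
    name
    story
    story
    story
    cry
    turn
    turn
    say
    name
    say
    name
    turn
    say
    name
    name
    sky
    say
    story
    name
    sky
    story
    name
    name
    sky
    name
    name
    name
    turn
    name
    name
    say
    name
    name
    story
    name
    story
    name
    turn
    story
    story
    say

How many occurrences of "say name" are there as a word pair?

6

Scanning the 61 overlapping bigram windows for "say name":
  position 12–13: say name
  position 20–21: say name
  position 29–30: say name
  position 31–32: say name
  position 34–35: say name
  position 52–53: say name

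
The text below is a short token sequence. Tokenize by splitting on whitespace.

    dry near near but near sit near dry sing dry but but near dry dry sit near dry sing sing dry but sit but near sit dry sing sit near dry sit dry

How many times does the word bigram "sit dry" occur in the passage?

Scanning the 32 overlapping bigram windows for "sit dry":
  position 26–27: sit dry
  position 32–33: sit dry

2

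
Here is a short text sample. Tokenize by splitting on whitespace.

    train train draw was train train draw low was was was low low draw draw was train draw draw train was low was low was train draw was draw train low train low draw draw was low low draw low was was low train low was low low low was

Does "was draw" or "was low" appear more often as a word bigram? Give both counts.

"was low" (6 vs 1)

"was draw": 1 occurrence
"was low": 6 occurrences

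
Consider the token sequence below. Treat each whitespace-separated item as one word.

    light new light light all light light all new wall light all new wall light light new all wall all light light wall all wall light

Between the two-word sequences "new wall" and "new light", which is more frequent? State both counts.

"new wall": 2 occurrences
"new light": 1 occurrence

"new wall" (2 vs 1)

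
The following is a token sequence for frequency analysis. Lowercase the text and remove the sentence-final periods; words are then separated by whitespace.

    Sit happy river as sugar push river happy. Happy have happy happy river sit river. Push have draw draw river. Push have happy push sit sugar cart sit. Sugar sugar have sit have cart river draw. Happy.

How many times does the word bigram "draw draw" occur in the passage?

1

Scanning the 36 overlapping bigram windows for "draw draw":
  position 18–19: draw draw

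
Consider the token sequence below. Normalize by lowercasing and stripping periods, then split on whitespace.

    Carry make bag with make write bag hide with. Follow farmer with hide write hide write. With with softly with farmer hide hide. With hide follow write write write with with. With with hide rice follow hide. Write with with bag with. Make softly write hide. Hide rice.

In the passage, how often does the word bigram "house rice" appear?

Scanning the 47 overlapping bigram windows for "house rice":
  (none found)

0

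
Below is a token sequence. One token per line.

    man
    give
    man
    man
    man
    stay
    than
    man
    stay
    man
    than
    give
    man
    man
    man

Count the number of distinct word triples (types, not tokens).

15 tokens → 13 trigram windows in total.
Repeated trigrams (each contributes count−1 duplicates):
  give man man: 2
  man man man: 2
2 duplicate windows → 13 − 2 = 11 distinct.

11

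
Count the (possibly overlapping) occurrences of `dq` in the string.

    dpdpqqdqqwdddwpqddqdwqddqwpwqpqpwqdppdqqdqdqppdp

6

Sliding a length-2 window over the 48 characters (47 positions):
  position 7–8: dq
  position 18–19: dq
  position 24–25: dq
  position 38–39: dq
  position 41–42: dq
  position 43–44: dq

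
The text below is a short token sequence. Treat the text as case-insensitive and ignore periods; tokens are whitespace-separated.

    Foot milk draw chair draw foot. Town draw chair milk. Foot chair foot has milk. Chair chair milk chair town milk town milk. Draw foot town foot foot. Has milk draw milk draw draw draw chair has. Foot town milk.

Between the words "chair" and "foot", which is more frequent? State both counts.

"foot" (8 vs 7)

"chair": 7 occurrences
"foot": 8 occurrences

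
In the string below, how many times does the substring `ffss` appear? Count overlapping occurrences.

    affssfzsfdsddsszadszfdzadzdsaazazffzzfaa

Sliding a length-4 window over the 40 characters (37 positions):
  position 2–5: ffss

1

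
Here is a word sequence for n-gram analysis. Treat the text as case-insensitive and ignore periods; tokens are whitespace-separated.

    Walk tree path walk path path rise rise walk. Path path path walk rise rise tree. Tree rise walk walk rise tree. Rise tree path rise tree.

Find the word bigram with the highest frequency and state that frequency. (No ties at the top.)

"rise tree", 4 times

Bigram frequencies (highest first):
  rise tree: 4
  path path: 3
  tree path: 2
  path walk: 2
  walk path: 2
  path rise: 2
  … (7 more, each ≤ 2)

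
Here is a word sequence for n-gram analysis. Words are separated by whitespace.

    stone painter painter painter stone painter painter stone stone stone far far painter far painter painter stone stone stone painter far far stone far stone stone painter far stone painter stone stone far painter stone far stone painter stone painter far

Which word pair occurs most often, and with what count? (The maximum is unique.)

"stone painter", 7 times

Bigram frequencies (highest first):
  stone painter: 7
  painter stone: 6
  stone stone: 6
  painter painter: 4
  stone far: 4
  painter far: 4
  … (3 more, each ≤ 4)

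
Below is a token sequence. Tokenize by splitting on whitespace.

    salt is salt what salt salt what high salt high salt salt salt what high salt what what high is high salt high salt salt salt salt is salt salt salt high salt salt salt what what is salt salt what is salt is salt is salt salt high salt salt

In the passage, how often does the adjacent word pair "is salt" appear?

6

Scanning the 50 overlapping bigram windows for "is salt":
  position 2–3: is salt
  position 28–29: is salt
  position 38–39: is salt
  position 42–43: is salt
  position 44–45: is salt
  position 46–47: is salt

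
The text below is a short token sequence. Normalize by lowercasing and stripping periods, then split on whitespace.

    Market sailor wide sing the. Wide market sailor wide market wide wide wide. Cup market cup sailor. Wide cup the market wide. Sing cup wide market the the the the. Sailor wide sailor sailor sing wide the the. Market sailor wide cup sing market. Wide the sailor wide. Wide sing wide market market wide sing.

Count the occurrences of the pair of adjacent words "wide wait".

Scanning the 54 overlapping bigram windows for "wide wait":
  (none found)

0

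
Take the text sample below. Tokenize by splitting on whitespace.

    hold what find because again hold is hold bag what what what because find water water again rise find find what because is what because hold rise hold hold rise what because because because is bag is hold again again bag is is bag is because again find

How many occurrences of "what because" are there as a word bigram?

Scanning the 47 overlapping bigram windows for "what because":
  position 12–13: what because
  position 21–22: what because
  position 24–25: what because
  position 31–32: what because

4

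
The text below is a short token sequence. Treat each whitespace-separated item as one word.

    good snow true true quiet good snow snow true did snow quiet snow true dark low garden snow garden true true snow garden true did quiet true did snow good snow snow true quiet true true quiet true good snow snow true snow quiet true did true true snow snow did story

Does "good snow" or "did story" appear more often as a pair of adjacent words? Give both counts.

"good snow" (4 vs 1)

"good snow": 4 occurrences
"did story": 1 occurrence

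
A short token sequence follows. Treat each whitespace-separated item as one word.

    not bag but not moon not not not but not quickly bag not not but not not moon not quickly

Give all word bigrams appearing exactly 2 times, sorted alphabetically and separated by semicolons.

Bigram counts meeting the condition (exactly 2 times):
  moon not: 2
  not but: 2
  not moon: 2
  not quickly: 2

moon not; not but; not moon; not quickly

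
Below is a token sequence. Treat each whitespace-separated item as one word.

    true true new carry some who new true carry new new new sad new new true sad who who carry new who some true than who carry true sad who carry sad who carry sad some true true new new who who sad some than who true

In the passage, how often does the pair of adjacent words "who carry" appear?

Scanning the 46 overlapping bigram windows for "who carry":
  position 19–20: who carry
  position 26–27: who carry
  position 30–31: who carry
  position 33–34: who carry

4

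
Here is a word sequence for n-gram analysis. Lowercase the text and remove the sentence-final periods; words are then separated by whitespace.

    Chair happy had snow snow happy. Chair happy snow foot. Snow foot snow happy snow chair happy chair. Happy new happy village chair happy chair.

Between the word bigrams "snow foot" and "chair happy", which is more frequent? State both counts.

"snow foot": 2 occurrences
"chair happy": 5 occurrences

"chair happy" (5 vs 2)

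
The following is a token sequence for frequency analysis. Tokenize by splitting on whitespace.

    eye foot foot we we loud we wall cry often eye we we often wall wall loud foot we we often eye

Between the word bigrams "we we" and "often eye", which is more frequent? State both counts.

"we we" (3 vs 2)

"we we": 3 occurrences
"often eye": 2 occurrences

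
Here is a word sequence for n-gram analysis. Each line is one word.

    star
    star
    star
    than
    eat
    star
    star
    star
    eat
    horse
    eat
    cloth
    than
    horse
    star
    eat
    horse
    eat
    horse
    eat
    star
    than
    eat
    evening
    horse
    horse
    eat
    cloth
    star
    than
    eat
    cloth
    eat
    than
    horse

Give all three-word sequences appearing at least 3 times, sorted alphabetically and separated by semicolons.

eat horse eat; star than eat

Trigram counts meeting the condition (at least 3 times):
  eat horse eat: 3
  star than eat: 3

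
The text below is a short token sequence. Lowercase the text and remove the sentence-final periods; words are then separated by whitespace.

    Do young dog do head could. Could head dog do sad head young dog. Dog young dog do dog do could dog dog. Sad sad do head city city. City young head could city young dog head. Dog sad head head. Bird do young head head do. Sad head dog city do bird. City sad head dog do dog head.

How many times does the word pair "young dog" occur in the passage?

Scanning the 59 overlapping bigram windows for "young dog":
  position 2–3: young dog
  position 13–14: young dog
  position 16–17: young dog
  position 35–36: young dog

4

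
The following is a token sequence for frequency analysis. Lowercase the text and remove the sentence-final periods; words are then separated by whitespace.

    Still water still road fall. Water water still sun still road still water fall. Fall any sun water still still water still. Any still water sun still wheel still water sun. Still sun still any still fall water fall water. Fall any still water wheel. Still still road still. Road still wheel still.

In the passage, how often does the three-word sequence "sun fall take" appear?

0

Scanning the 51 overlapping trigram windows for "sun fall take":
  (none found)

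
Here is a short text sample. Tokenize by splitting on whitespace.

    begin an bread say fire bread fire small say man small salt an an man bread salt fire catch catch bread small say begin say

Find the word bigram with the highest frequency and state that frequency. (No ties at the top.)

"small say", 2 times

Bigram frequencies (highest first):
  small say: 2
  begin an: 1
  an bread: 1
  bread say: 1
  say fire: 1
  fire bread: 1
  … (17 more, each ≤ 1)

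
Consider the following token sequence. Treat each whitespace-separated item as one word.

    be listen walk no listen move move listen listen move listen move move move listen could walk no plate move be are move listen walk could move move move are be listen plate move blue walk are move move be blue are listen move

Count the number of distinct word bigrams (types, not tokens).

26

44 tokens → 43 bigram windows in total.
Repeated bigrams (each contributes count−1 duplicates):
  move move: 6
  listen move: 4
  move listen: 4
  are move: 2
  be listen: 2
  listen walk: 2
  move be: 2
  plate move: 2
  … (1 more repeated)
17 duplicate windows → 43 − 17 = 26 distinct.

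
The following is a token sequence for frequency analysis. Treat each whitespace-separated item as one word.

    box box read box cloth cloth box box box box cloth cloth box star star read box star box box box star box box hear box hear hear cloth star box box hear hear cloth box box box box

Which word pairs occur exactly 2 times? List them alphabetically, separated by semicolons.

Bigram counts meeting the condition (exactly 2 times):
  box cloth: 2
  cloth cloth: 2
  hear cloth: 2
  hear hear: 2
  read box: 2

box cloth; cloth cloth; hear cloth; hear hear; read box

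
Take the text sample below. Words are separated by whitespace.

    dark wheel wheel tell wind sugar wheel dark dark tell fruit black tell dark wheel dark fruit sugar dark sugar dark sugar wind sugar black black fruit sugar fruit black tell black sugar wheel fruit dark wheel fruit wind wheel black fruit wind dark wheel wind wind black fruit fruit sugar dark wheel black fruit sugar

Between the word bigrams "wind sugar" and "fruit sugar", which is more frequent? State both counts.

"fruit sugar" (4 vs 2)

"wind sugar": 2 occurrences
"fruit sugar": 4 occurrences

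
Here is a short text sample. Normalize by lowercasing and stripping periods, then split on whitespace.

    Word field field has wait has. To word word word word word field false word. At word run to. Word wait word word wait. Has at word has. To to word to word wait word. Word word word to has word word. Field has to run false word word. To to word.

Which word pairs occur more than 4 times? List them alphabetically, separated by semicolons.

to word; word word

Bigram counts meeting the condition (more than 4 times):
  to word: 5
  word word: 10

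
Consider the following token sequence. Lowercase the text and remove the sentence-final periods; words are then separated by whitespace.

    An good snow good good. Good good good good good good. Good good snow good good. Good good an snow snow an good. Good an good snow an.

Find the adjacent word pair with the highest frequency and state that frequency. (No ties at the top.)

"good good", 13 times

Bigram frequencies (highest first):
  good good: 13
  an good: 3
  good snow: 3
  snow good: 2
  good an: 2
  snow an: 2
  … (2 more, each ≤ 1)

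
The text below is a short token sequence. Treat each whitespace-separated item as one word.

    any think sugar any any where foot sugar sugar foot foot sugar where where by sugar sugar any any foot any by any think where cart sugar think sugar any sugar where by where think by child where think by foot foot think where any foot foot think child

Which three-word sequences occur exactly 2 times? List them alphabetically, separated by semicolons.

Trigram counts meeting the condition (exactly 2 times):
  foot foot think: 2
  sugar any any: 2
  think sugar any: 2
  where think by: 2

foot foot think; sugar any any; think sugar any; where think by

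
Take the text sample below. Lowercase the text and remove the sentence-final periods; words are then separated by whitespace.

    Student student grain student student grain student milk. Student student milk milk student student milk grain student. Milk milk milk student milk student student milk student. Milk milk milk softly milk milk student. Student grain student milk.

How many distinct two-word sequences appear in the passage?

37 tokens → 36 bigram windows in total.
Repeated bigrams (each contributes count−1 duplicates):
  student milk: 8
  milk milk: 6
  milk student: 6
  student student: 6
  grain student: 4
  student grain: 3
27 duplicate windows → 36 − 27 = 9 distinct.

9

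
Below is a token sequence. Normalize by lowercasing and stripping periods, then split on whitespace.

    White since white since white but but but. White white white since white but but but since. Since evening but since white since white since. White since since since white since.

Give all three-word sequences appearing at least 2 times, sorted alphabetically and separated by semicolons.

Trigram counts meeting the condition (at least 2 times):
  but but but: 2
  since white but: 2
  since white since: 5
  white but but: 2
  white since white: 5

but but but; since white but; since white since; white but but; white since white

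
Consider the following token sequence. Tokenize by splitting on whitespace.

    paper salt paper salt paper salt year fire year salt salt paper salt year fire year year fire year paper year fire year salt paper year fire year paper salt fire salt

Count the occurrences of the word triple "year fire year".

Scanning the 30 overlapping trigram windows for "year fire year":
  position 7–9: year fire year
  position 14–16: year fire year
  position 17–19: year fire year
  position 21–23: year fire year
  position 26–28: year fire year

5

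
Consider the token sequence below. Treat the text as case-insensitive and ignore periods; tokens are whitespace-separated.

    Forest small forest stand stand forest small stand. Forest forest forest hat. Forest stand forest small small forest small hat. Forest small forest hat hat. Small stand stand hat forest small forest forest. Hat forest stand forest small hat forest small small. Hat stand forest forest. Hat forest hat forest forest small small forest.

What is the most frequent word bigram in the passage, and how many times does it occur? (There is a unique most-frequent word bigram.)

Bigram frequencies (highest first):
  forest small: 9
  hat forest: 7
  small forest: 5
  stand forest: 5
  forest forest: 5
  forest hat: 5
  … (9 more, each ≤ 3)

"forest small", 9 times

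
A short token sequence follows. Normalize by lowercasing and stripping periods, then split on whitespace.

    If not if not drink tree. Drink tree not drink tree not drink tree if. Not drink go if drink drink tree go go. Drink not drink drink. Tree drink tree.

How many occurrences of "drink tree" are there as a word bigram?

7

Scanning the 30 overlapping bigram windows for "drink tree":
  position 5–6: drink tree
  position 7–8: drink tree
  position 10–11: drink tree
  position 13–14: drink tree
  position 21–22: drink tree
  position 28–29: drink tree
  position 30–31: drink tree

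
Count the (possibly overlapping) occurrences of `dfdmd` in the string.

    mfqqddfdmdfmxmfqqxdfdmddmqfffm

Sliding a length-5 window over the 30 characters (26 positions):
  position 6–10: dfdmd
  position 19–23: dfdmd

2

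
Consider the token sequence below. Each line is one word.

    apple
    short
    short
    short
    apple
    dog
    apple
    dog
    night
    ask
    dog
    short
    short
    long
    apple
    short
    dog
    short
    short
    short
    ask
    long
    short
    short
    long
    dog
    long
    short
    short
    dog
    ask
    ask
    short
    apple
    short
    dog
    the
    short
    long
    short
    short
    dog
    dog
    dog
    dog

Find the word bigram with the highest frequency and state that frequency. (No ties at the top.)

Bigram frequencies (highest first):
  short short: 8
  short dog: 4
  apple short: 3
  short long: 3
  long short: 3
  dog dog: 3
  … (17 more, each ≤ 2)

"short short", 8 times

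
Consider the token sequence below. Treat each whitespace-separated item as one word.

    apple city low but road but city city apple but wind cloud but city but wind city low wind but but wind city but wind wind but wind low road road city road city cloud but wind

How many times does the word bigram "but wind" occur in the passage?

6

Scanning the 36 overlapping bigram windows for "but wind":
  position 10–11: but wind
  position 15–16: but wind
  position 21–22: but wind
  position 24–25: but wind
  position 27–28: but wind
  position 36–37: but wind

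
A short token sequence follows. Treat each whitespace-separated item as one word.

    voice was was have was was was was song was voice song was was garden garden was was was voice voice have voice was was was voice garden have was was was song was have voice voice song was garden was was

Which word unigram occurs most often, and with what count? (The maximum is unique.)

"was", 22 times

Unigram frequencies (highest first):
  was: 22
  voice: 8
  have: 4
  song: 4
  garden: 4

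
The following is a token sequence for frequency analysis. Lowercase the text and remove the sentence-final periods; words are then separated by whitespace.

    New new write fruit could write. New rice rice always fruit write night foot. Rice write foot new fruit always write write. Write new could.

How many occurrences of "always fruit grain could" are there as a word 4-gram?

Scanning the 22 overlapping 4-gram windows for "always fruit grain could":
  (none found)

0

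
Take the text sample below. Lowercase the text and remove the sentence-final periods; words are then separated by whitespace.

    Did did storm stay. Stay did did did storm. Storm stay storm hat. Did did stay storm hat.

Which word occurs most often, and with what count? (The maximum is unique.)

"did", 7 times

Unigram frequencies (highest first):
  did: 7
  storm: 5
  stay: 4
  hat: 2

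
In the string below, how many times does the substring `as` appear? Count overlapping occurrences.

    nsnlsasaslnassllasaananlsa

Sliding a length-2 window over the 26 characters (25 positions):
  position 6–7: as
  position 8–9: as
  position 12–13: as
  position 17–18: as

4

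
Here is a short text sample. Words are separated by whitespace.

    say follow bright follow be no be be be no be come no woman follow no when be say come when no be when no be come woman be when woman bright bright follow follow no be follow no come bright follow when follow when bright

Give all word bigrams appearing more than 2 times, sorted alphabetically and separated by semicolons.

bright follow; follow no; no be

Bigram counts meeting the condition (more than 2 times):
  bright follow: 3
  follow no: 3
  no be: 5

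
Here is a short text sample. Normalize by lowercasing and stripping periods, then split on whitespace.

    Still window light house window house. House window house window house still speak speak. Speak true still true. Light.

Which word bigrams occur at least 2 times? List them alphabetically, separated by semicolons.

Bigram counts meeting the condition (at least 2 times):
  house window: 3
  speak speak: 2
  window house: 3

house window; speak speak; window house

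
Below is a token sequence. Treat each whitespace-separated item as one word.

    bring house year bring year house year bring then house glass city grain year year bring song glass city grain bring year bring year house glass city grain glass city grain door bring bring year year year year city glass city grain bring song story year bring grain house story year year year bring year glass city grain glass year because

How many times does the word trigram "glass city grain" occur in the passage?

Scanning the 59 overlapping trigram windows for "glass city grain":
  position 11–13: glass city grain
  position 18–20: glass city grain
  position 26–28: glass city grain
  position 29–31: glass city grain
  position 40–42: glass city grain
  position 56–58: glass city grain

6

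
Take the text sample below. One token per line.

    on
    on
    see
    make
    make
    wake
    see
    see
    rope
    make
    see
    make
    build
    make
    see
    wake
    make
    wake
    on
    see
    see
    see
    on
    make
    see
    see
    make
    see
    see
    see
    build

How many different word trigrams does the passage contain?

27

31 tokens → 29 trigram windows in total.
Repeated trigrams (each contributes count−1 duplicates):
  make see see: 2
  see see see: 2
2 duplicate windows → 29 − 2 = 27 distinct.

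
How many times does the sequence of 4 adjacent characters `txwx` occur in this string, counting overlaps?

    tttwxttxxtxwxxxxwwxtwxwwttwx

Sliding a length-4 window over the 28 characters (25 positions):
  position 10–13: txwx

1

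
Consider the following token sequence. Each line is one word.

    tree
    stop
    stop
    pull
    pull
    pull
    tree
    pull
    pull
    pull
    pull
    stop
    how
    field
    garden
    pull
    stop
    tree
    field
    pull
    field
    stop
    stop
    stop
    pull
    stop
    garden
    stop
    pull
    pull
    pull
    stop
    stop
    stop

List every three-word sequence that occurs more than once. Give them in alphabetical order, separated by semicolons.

Trigram counts meeting the condition (more than once):
  pull pull pull: 4
  pull pull stop: 2
  stop pull pull: 2
  stop stop pull: 2
  stop stop stop: 2

pull pull pull; pull pull stop; stop pull pull; stop stop pull; stop stop stop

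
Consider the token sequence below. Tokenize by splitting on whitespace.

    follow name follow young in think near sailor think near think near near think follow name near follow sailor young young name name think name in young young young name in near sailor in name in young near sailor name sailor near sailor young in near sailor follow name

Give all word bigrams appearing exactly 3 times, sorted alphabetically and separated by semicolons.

follow name; name in; think near; young young

Bigram counts meeting the condition (exactly 3 times):
  follow name: 3
  name in: 3
  think near: 3
  young young: 3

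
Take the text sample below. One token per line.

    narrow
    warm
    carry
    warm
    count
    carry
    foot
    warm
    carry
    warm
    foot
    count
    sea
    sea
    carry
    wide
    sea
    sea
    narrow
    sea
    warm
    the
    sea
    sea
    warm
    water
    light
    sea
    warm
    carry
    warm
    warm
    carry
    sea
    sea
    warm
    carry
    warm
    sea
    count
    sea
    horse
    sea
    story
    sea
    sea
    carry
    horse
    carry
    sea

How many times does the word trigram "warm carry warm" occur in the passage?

Scanning the 48 overlapping trigram windows for "warm carry warm":
  position 2–4: warm carry warm
  position 8–10: warm carry warm
  position 29–31: warm carry warm
  position 36–38: warm carry warm

4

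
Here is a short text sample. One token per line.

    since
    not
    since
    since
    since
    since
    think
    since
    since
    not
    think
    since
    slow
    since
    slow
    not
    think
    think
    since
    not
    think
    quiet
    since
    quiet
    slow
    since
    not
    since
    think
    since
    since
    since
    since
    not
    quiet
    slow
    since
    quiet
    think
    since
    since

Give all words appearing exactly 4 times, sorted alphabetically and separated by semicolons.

quiet; slow

Unigram counts meeting the condition (exactly 4 times):
  quiet: 4
  slow: 4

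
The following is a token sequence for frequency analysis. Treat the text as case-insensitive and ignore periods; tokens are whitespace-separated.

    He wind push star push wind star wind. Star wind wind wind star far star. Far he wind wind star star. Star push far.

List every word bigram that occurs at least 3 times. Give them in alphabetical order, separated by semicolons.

wind star; wind wind

Bigram counts meeting the condition (at least 3 times):
  wind star: 4
  wind wind: 3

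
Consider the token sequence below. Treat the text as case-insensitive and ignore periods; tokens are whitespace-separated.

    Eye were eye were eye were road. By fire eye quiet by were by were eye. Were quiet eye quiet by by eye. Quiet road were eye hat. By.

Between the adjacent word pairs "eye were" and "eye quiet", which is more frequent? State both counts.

"eye were": 4 occurrences
"eye quiet": 3 occurrences

"eye were" (4 vs 3)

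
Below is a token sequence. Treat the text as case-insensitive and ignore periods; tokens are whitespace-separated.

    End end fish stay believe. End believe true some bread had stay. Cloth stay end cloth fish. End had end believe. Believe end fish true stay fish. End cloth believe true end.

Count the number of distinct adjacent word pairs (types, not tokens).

32 tokens → 31 bigram windows in total.
Repeated bigrams (each contributes count−1 duplicates):
  believe end: 2
  believe true: 2
  end believe: 2
  end cloth: 2
  end fish: 2
  fish end: 2
6 duplicate windows → 31 − 6 = 25 distinct.

25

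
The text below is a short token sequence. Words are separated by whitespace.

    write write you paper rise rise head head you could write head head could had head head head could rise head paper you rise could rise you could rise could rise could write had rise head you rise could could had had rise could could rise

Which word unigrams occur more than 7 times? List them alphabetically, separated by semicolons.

could; head; rise

Unigram counts meeting the condition (more than 7 times):
  could: 11
  head: 9
  rise: 11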